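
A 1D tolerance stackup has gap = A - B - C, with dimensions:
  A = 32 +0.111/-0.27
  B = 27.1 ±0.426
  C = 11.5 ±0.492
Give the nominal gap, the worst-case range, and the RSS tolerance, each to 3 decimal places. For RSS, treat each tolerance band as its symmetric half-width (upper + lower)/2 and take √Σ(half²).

nominal=-6.600 wc=[-7.788,-5.571] rss=0.678

Stack each dimension's contribution:
  +A: nom +32.000 → Σnom=32.000; wc +0.111/-0.270 → slack +0.111/-0.270; half-tol=0.191, Σhalf²=0.036290
  -B: nom -27.100 → Σnom=4.900; wc +0.426/-0.426 → slack +0.537/-0.696; half-tol=0.426, Σhalf²=0.217766
  -C: nom -11.500 → Σnom=-6.600; wc +0.492/-0.492 → slack +1.029/-1.188; half-tol=0.492, Σhalf²=0.459830
Nominal = -6.600. Worst-case = [-6.600 - 1.188, -6.600 + 1.029] = [-7.788, -5.571]. RSS = √0.459830 = 0.678.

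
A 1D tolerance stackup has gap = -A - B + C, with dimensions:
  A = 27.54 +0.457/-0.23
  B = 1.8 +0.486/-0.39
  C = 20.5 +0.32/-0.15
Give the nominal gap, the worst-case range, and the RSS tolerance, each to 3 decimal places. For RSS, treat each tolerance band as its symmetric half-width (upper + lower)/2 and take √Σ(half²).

Stack each dimension's contribution:
  -A: nom -27.540 → Σnom=-27.540; wc +0.230/-0.457 → slack +0.230/-0.457; half-tol=0.344, Σhalf²=0.117992
  -B: nom -1.800 → Σnom=-29.340; wc +0.390/-0.486 → slack +0.620/-0.943; half-tol=0.438, Σhalf²=0.309836
  +C: nom +20.500 → Σnom=-8.840; wc +0.320/-0.150 → slack +0.940/-1.093; half-tol=0.235, Σhalf²=0.365061
Nominal = -8.840. Worst-case = [-8.840 - 1.093, -8.840 + 0.940] = [-9.933, -7.900]. RSS = √0.365061 = 0.604.

nominal=-8.840 wc=[-9.933,-7.900] rss=0.604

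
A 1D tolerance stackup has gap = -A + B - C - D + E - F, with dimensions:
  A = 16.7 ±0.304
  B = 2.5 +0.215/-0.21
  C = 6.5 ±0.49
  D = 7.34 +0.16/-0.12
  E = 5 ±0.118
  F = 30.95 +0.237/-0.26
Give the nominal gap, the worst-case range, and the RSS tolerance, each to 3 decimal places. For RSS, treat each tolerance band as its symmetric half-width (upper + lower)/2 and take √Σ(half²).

nominal=-53.990 wc=[-55.509,-52.483] rss=0.688

Stack each dimension's contribution:
  -A: nom -16.700 → Σnom=-16.700; wc +0.304/-0.304 → slack +0.304/-0.304; half-tol=0.304, Σhalf²=0.092416
  +B: nom +2.500 → Σnom=-14.200; wc +0.215/-0.210 → slack +0.519/-0.514; half-tol=0.212, Σhalf²=0.137572
  -C: nom -6.500 → Σnom=-20.700; wc +0.490/-0.490 → slack +1.009/-1.004; half-tol=0.490, Σhalf²=0.377672
  -D: nom -7.340 → Σnom=-28.040; wc +0.120/-0.160 → slack +1.129/-1.164; half-tol=0.140, Σhalf²=0.397272
  +E: nom +5.000 → Σnom=-23.040; wc +0.118/-0.118 → slack +1.247/-1.282; half-tol=0.118, Σhalf²=0.411196
  -F: nom -30.950 → Σnom=-53.990; wc +0.260/-0.237 → slack +1.507/-1.519; half-tol=0.248, Σhalf²=0.472948
Nominal = -53.990. Worst-case = [-53.990 - 1.519, -53.990 + 1.507] = [-55.509, -52.483]. RSS = √0.472948 = 0.688.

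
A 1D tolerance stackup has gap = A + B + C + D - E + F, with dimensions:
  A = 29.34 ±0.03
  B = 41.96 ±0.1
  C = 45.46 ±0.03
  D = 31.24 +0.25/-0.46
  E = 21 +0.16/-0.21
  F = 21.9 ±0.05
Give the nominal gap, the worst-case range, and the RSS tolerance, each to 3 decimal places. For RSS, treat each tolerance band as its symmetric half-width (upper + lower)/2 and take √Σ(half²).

Stack each dimension's contribution:
  +A: nom +29.340 → Σnom=29.340; wc +0.030/-0.030 → slack +0.030/-0.030; half-tol=0.030, Σhalf²=0.000900
  +B: nom +41.960 → Σnom=71.300; wc +0.100/-0.100 → slack +0.130/-0.130; half-tol=0.100, Σhalf²=0.010900
  +C: nom +45.460 → Σnom=116.760; wc +0.030/-0.030 → slack +0.160/-0.160; half-tol=0.030, Σhalf²=0.011800
  +D: nom +31.240 → Σnom=148.000; wc +0.250/-0.460 → slack +0.410/-0.620; half-tol=0.355, Σhalf²=0.137825
  -E: nom -21.000 → Σnom=127.000; wc +0.210/-0.160 → slack +0.620/-0.780; half-tol=0.185, Σhalf²=0.172050
  +F: nom +21.900 → Σnom=148.900; wc +0.050/-0.050 → slack +0.670/-0.830; half-tol=0.050, Σhalf²=0.174550
Nominal = 148.900. Worst-case = [148.900 - 0.830, 148.900 + 0.670] = [148.070, 149.570]. RSS = √0.174550 = 0.418.

nominal=148.900 wc=[148.070,149.570] rss=0.418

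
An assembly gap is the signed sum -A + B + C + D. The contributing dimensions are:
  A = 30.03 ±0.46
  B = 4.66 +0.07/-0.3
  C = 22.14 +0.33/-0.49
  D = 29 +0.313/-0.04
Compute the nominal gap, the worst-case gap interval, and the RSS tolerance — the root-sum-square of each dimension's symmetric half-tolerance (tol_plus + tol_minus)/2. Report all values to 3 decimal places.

nominal=25.770 wc=[24.480,26.943] rss=0.667

Stack each dimension's contribution:
  -A: nom -30.030 → Σnom=-30.030; wc +0.460/-0.460 → slack +0.460/-0.460; half-tol=0.460, Σhalf²=0.211600
  +B: nom +4.660 → Σnom=-25.370; wc +0.070/-0.300 → slack +0.530/-0.760; half-tol=0.185, Σhalf²=0.245825
  +C: nom +22.140 → Σnom=-3.230; wc +0.330/-0.490 → slack +0.860/-1.250; half-tol=0.410, Σhalf²=0.413925
  +D: nom +29.000 → Σnom=25.770; wc +0.313/-0.040 → slack +1.173/-1.290; half-tol=0.176, Σhalf²=0.445077
Nominal = 25.770. Worst-case = [25.770 - 1.290, 25.770 + 1.173] = [24.480, 26.943]. RSS = √0.445077 = 0.667.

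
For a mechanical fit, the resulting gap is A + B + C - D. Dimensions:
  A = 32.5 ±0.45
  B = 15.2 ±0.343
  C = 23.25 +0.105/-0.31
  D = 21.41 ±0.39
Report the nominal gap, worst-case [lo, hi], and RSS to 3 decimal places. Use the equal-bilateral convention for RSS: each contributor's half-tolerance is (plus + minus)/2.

nominal=49.540 wc=[48.047,50.828] rss=0.718

Stack each dimension's contribution:
  +A: nom +32.500 → Σnom=32.500; wc +0.450/-0.450 → slack +0.450/-0.450; half-tol=0.450, Σhalf²=0.202500
  +B: nom +15.200 → Σnom=47.700; wc +0.343/-0.343 → slack +0.793/-0.793; half-tol=0.343, Σhalf²=0.320149
  +C: nom +23.250 → Σnom=70.950; wc +0.105/-0.310 → slack +0.898/-1.103; half-tol=0.207, Σhalf²=0.363205
  -D: nom -21.410 → Σnom=49.540; wc +0.390/-0.390 → slack +1.288/-1.493; half-tol=0.390, Σhalf²=0.515305
Nominal = 49.540. Worst-case = [49.540 - 1.493, 49.540 + 1.288] = [48.047, 50.828]. RSS = √0.515305 = 0.718.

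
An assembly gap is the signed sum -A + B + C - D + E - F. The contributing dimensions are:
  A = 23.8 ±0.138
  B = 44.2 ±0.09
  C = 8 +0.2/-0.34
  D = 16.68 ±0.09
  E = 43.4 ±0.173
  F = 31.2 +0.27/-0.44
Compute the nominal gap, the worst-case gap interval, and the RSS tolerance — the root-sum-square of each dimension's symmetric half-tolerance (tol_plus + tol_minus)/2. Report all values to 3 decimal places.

Stack each dimension's contribution:
  -A: nom -23.800 → Σnom=-23.800; wc +0.138/-0.138 → slack +0.138/-0.138; half-tol=0.138, Σhalf²=0.019044
  +B: nom +44.200 → Σnom=20.400; wc +0.090/-0.090 → slack +0.228/-0.228; half-tol=0.090, Σhalf²=0.027144
  +C: nom +8.000 → Σnom=28.400; wc +0.200/-0.340 → slack +0.428/-0.568; half-tol=0.270, Σhalf²=0.100044
  -D: nom -16.680 → Σnom=11.720; wc +0.090/-0.090 → slack +0.518/-0.658; half-tol=0.090, Σhalf²=0.108144
  +E: nom +43.400 → Σnom=55.120; wc +0.173/-0.173 → slack +0.691/-0.831; half-tol=0.173, Σhalf²=0.138073
  -F: nom -31.200 → Σnom=23.920; wc +0.440/-0.270 → slack +1.131/-1.101; half-tol=0.355, Σhalf²=0.264098
Nominal = 23.920. Worst-case = [23.920 - 1.101, 23.920 + 1.131] = [22.819, 25.051]. RSS = √0.264098 = 0.514.

nominal=23.920 wc=[22.819,25.051] rss=0.514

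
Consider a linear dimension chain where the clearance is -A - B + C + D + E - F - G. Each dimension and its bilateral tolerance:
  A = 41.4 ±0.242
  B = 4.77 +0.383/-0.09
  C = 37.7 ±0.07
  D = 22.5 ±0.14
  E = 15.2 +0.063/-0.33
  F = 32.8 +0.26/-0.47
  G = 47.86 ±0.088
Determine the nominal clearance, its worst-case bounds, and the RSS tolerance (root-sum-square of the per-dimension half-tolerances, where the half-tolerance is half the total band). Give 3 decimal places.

Stack each dimension's contribution:
  -A: nom -41.400 → Σnom=-41.400; wc +0.242/-0.242 → slack +0.242/-0.242; half-tol=0.242, Σhalf²=0.058564
  -B: nom -4.770 → Σnom=-46.170; wc +0.090/-0.383 → slack +0.332/-0.625; half-tol=0.236, Σhalf²=0.114496
  +C: nom +37.700 → Σnom=-8.470; wc +0.070/-0.070 → slack +0.402/-0.695; half-tol=0.070, Σhalf²=0.119396
  +D: nom +22.500 → Σnom=14.030; wc +0.140/-0.140 → slack +0.542/-0.835; half-tol=0.140, Σhalf²=0.138996
  +E: nom +15.200 → Σnom=29.230; wc +0.063/-0.330 → slack +0.605/-1.165; half-tol=0.197, Σhalf²=0.177609
  -F: nom -32.800 → Σnom=-3.570; wc +0.470/-0.260 → slack +1.075/-1.425; half-tol=0.365, Σhalf²=0.310833
  -G: nom -47.860 → Σnom=-51.430; wc +0.088/-0.088 → slack +1.163/-1.513; half-tol=0.088, Σhalf²=0.318577
Nominal = -51.430. Worst-case = [-51.430 - 1.513, -51.430 + 1.163] = [-52.943, -50.267]. RSS = √0.318577 = 0.564.

nominal=-51.430 wc=[-52.943,-50.267] rss=0.564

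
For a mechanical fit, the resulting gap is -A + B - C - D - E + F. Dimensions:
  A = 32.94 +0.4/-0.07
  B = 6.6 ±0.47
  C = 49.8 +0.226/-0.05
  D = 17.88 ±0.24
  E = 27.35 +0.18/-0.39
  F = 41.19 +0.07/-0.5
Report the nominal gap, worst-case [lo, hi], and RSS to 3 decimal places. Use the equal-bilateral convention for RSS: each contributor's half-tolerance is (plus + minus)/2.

nominal=-80.180 wc=[-82.196,-78.890] rss=0.718

Stack each dimension's contribution:
  -A: nom -32.940 → Σnom=-32.940; wc +0.070/-0.400 → slack +0.070/-0.400; half-tol=0.235, Σhalf²=0.055225
  +B: nom +6.600 → Σnom=-26.340; wc +0.470/-0.470 → slack +0.540/-0.870; half-tol=0.470, Σhalf²=0.276125
  -C: nom -49.800 → Σnom=-76.140; wc +0.050/-0.226 → slack +0.590/-1.096; half-tol=0.138, Σhalf²=0.295169
  -D: nom -17.880 → Σnom=-94.020; wc +0.240/-0.240 → slack +0.830/-1.336; half-tol=0.240, Σhalf²=0.352769
  -E: nom -27.350 → Σnom=-121.370; wc +0.390/-0.180 → slack +1.220/-1.516; half-tol=0.285, Σhalf²=0.433994
  +F: nom +41.190 → Σnom=-80.180; wc +0.070/-0.500 → slack +1.290/-2.016; half-tol=0.285, Σhalf²=0.515219
Nominal = -80.180. Worst-case = [-80.180 - 2.016, -80.180 + 1.290] = [-82.196, -78.890]. RSS = √0.515219 = 0.718.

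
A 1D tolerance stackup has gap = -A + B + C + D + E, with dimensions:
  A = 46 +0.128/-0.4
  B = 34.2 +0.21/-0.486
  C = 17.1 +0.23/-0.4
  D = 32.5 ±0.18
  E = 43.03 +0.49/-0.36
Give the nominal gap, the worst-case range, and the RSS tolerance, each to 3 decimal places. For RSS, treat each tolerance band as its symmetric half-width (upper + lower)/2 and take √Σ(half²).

Stack each dimension's contribution:
  -A: nom -46.000 → Σnom=-46.000; wc +0.400/-0.128 → slack +0.400/-0.128; half-tol=0.264, Σhalf²=0.069696
  +B: nom +34.200 → Σnom=-11.800; wc +0.210/-0.486 → slack +0.610/-0.614; half-tol=0.348, Σhalf²=0.190800
  +C: nom +17.100 → Σnom=5.300; wc +0.230/-0.400 → slack +0.840/-1.014; half-tol=0.315, Σhalf²=0.290025
  +D: nom +32.500 → Σnom=37.800; wc +0.180/-0.180 → slack +1.020/-1.194; half-tol=0.180, Σhalf²=0.322425
  +E: nom +43.030 → Σnom=80.830; wc +0.490/-0.360 → slack +1.510/-1.554; half-tol=0.425, Σhalf²=0.503050
Nominal = 80.830. Worst-case = [80.830 - 1.554, 80.830 + 1.510] = [79.276, 82.340]. RSS = √0.503050 = 0.709.

nominal=80.830 wc=[79.276,82.340] rss=0.709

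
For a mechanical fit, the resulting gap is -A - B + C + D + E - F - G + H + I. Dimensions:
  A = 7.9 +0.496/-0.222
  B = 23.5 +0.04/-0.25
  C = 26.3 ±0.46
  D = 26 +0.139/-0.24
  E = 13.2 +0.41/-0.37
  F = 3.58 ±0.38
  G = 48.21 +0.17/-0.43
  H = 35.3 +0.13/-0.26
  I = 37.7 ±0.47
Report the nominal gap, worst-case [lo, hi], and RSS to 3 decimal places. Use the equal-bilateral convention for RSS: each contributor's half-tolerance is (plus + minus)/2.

Stack each dimension's contribution:
  -A: nom -7.900 → Σnom=-7.900; wc +0.222/-0.496 → slack +0.222/-0.496; half-tol=0.359, Σhalf²=0.128881
  -B: nom -23.500 → Σnom=-31.400; wc +0.250/-0.040 → slack +0.472/-0.536; half-tol=0.145, Σhalf²=0.149906
  +C: nom +26.300 → Σnom=-5.100; wc +0.460/-0.460 → slack +0.932/-0.996; half-tol=0.460, Σhalf²=0.361506
  +D: nom +26.000 → Σnom=20.900; wc +0.139/-0.240 → slack +1.071/-1.236; half-tol=0.190, Σhalf²=0.397416
  +E: nom +13.200 → Σnom=34.100; wc +0.410/-0.370 → slack +1.481/-1.606; half-tol=0.390, Σhalf²=0.549516
  -F: nom -3.580 → Σnom=30.520; wc +0.380/-0.380 → slack +1.861/-1.986; half-tol=0.380, Σhalf²=0.693916
  -G: nom -48.210 → Σnom=-17.690; wc +0.430/-0.170 → slack +2.291/-2.156; half-tol=0.300, Σhalf²=0.783916
  +H: nom +35.300 → Σnom=17.610; wc +0.130/-0.260 → slack +2.421/-2.416; half-tol=0.195, Σhalf²=0.821941
  +I: nom +37.700 → Σnom=55.310; wc +0.470/-0.470 → slack +2.891/-2.886; half-tol=0.470, Σhalf²=1.042841
Nominal = 55.310. Worst-case = [55.310 - 2.886, 55.310 + 2.891] = [52.424, 58.201]. RSS = √1.042841 = 1.021.

nominal=55.310 wc=[52.424,58.201] rss=1.021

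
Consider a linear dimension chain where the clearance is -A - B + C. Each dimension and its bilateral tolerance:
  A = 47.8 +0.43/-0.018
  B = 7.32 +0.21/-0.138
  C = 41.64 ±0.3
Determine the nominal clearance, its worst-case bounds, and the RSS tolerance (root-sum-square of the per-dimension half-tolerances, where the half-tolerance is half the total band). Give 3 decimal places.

Stack each dimension's contribution:
  -A: nom -47.800 → Σnom=-47.800; wc +0.018/-0.430 → slack +0.018/-0.430; half-tol=0.224, Σhalf²=0.050176
  -B: nom -7.320 → Σnom=-55.120; wc +0.138/-0.210 → slack +0.156/-0.640; half-tol=0.174, Σhalf²=0.080452
  +C: nom +41.640 → Σnom=-13.480; wc +0.300/-0.300 → slack +0.456/-0.940; half-tol=0.300, Σhalf²=0.170452
Nominal = -13.480. Worst-case = [-13.480 - 0.940, -13.480 + 0.456] = [-14.420, -13.024]. RSS = √0.170452 = 0.413.

nominal=-13.480 wc=[-14.420,-13.024] rss=0.413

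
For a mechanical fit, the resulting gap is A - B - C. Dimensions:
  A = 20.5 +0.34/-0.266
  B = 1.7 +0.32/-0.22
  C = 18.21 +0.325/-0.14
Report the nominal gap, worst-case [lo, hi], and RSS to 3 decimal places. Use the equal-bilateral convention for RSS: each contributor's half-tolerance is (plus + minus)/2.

Stack each dimension's contribution:
  +A: nom +20.500 → Σnom=20.500; wc +0.340/-0.266 → slack +0.340/-0.266; half-tol=0.303, Σhalf²=0.091809
  -B: nom -1.700 → Σnom=18.800; wc +0.220/-0.320 → slack +0.560/-0.586; half-tol=0.270, Σhalf²=0.164709
  -C: nom -18.210 → Σnom=0.590; wc +0.140/-0.325 → slack +0.700/-0.911; half-tol=0.233, Σhalf²=0.218765
Nominal = 0.590. Worst-case = [0.590 - 0.911, 0.590 + 0.700] = [-0.321, 1.290]. RSS = √0.218765 = 0.468.

nominal=0.590 wc=[-0.321,1.290] rss=0.468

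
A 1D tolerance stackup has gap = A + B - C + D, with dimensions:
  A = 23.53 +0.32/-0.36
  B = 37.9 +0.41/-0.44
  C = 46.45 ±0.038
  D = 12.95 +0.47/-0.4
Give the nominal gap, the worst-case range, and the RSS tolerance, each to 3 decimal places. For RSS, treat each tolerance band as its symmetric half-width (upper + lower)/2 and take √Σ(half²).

nominal=27.930 wc=[26.692,29.168] rss=0.698

Stack each dimension's contribution:
  +A: nom +23.530 → Σnom=23.530; wc +0.320/-0.360 → slack +0.320/-0.360; half-tol=0.340, Σhalf²=0.115600
  +B: nom +37.900 → Σnom=61.430; wc +0.410/-0.440 → slack +0.730/-0.800; half-tol=0.425, Σhalf²=0.296225
  -C: nom -46.450 → Σnom=14.980; wc +0.038/-0.038 → slack +0.768/-0.838; half-tol=0.038, Σhalf²=0.297669
  +D: nom +12.950 → Σnom=27.930; wc +0.470/-0.400 → slack +1.238/-1.238; half-tol=0.435, Σhalf²=0.486894
Nominal = 27.930. Worst-case = [27.930 - 1.238, 27.930 + 1.238] = [26.692, 29.168]. RSS = √0.486894 = 0.698.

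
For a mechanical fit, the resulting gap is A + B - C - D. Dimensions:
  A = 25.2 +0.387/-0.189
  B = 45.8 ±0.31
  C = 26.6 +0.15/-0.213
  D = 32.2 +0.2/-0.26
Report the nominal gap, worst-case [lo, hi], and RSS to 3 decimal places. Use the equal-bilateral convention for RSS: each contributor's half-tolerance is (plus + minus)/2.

nominal=12.200 wc=[11.351,13.370] rss=0.515

Stack each dimension's contribution:
  +A: nom +25.200 → Σnom=25.200; wc +0.387/-0.189 → slack +0.387/-0.189; half-tol=0.288, Σhalf²=0.082944
  +B: nom +45.800 → Σnom=71.000; wc +0.310/-0.310 → slack +0.697/-0.499; half-tol=0.310, Σhalf²=0.179044
  -C: nom -26.600 → Σnom=44.400; wc +0.213/-0.150 → slack +0.910/-0.649; half-tol=0.181, Σhalf²=0.211986
  -D: nom -32.200 → Σnom=12.200; wc +0.260/-0.200 → slack +1.170/-0.849; half-tol=0.230, Σhalf²=0.264886
Nominal = 12.200. Worst-case = [12.200 - 0.849, 12.200 + 1.170] = [11.351, 13.370]. RSS = √0.264886 = 0.515.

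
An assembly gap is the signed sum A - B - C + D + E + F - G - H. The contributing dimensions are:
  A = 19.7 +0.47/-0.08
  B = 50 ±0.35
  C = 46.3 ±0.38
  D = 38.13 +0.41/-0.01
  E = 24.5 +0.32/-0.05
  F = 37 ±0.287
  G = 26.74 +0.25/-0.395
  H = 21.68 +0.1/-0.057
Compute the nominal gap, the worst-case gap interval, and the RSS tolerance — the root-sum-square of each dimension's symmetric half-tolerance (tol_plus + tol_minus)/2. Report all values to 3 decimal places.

nominal=-25.390 wc=[-26.897,-22.721] rss=0.783

Stack each dimension's contribution:
  +A: nom +19.700 → Σnom=19.700; wc +0.470/-0.080 → slack +0.470/-0.080; half-tol=0.275, Σhalf²=0.075625
  -B: nom -50.000 → Σnom=-30.300; wc +0.350/-0.350 → slack +0.820/-0.430; half-tol=0.350, Σhalf²=0.198125
  -C: nom -46.300 → Σnom=-76.600; wc +0.380/-0.380 → slack +1.200/-0.810; half-tol=0.380, Σhalf²=0.342525
  +D: nom +38.130 → Σnom=-38.470; wc +0.410/-0.010 → slack +1.610/-0.820; half-tol=0.210, Σhalf²=0.386625
  +E: nom +24.500 → Σnom=-13.970; wc +0.320/-0.050 → slack +1.930/-0.870; half-tol=0.185, Σhalf²=0.420850
  +F: nom +37.000 → Σnom=23.030; wc +0.287/-0.287 → slack +2.217/-1.157; half-tol=0.287, Σhalf²=0.503219
  -G: nom -26.740 → Σnom=-3.710; wc +0.395/-0.250 → slack +2.612/-1.407; half-tol=0.323, Σhalf²=0.607225
  -H: nom -21.680 → Σnom=-25.390; wc +0.057/-0.100 → slack +2.669/-1.507; half-tol=0.079, Σhalf²=0.613387
Nominal = -25.390. Worst-case = [-25.390 - 1.507, -25.390 + 2.669] = [-26.897, -22.721]. RSS = √0.613387 = 0.783.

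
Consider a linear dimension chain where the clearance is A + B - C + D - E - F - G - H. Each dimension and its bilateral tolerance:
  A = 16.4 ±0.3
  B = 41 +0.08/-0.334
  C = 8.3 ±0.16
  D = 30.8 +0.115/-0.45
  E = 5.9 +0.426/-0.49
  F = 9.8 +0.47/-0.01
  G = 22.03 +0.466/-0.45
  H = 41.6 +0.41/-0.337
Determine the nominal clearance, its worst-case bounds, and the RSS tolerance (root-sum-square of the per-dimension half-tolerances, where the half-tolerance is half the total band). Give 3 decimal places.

Stack each dimension's contribution:
  +A: nom +16.400 → Σnom=16.400; wc +0.300/-0.300 → slack +0.300/-0.300; half-tol=0.300, Σhalf²=0.090000
  +B: nom +41.000 → Σnom=57.400; wc +0.080/-0.334 → slack +0.380/-0.634; half-tol=0.207, Σhalf²=0.132849
  -C: nom -8.300 → Σnom=49.100; wc +0.160/-0.160 → slack +0.540/-0.794; half-tol=0.160, Σhalf²=0.158449
  +D: nom +30.800 → Σnom=79.900; wc +0.115/-0.450 → slack +0.655/-1.244; half-tol=0.283, Σhalf²=0.238255
  -E: nom -5.900 → Σnom=74.000; wc +0.490/-0.426 → slack +1.145/-1.670; half-tol=0.458, Σhalf²=0.448019
  -F: nom -9.800 → Σnom=64.200; wc +0.010/-0.470 → slack +1.155/-2.140; half-tol=0.240, Σhalf²=0.505619
  -G: nom -22.030 → Σnom=42.170; wc +0.450/-0.466 → slack +1.605/-2.606; half-tol=0.458, Σhalf²=0.715383
  -H: nom -41.600 → Σnom=0.570; wc +0.337/-0.410 → slack +1.942/-3.016; half-tol=0.373, Σhalf²=0.854885
Nominal = 0.570. Worst-case = [0.570 - 3.016, 0.570 + 1.942] = [-2.446, 2.512]. RSS = √0.854885 = 0.925.

nominal=0.570 wc=[-2.446,2.512] rss=0.925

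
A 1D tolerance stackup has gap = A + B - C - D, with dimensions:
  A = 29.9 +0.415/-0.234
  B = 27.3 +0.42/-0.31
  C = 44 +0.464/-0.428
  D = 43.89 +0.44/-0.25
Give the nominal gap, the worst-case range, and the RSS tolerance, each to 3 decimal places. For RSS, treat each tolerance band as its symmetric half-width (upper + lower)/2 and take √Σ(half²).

Stack each dimension's contribution:
  +A: nom +29.900 → Σnom=29.900; wc +0.415/-0.234 → slack +0.415/-0.234; half-tol=0.325, Σhalf²=0.105300
  +B: nom +27.300 → Σnom=57.200; wc +0.420/-0.310 → slack +0.835/-0.544; half-tol=0.365, Σhalf²=0.238525
  -C: nom -44.000 → Σnom=13.200; wc +0.428/-0.464 → slack +1.263/-1.008; half-tol=0.446, Σhalf²=0.437441
  -D: nom -43.890 → Σnom=-30.690; wc +0.250/-0.440 → slack +1.513/-1.448; half-tol=0.345, Σhalf²=0.556466
Nominal = -30.690. Worst-case = [-30.690 - 1.448, -30.690 + 1.513] = [-32.138, -29.177]. RSS = √0.556466 = 0.746.

nominal=-30.690 wc=[-32.138,-29.177] rss=0.746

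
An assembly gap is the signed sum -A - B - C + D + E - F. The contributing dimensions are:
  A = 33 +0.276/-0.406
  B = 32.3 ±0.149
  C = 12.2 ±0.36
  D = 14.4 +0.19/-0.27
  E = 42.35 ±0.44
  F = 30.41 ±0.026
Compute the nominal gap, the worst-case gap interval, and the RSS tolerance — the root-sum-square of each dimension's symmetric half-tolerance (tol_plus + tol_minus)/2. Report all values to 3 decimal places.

nominal=-51.160 wc=[-52.681,-49.589] rss=0.718

Stack each dimension's contribution:
  -A: nom -33.000 → Σnom=-33.000; wc +0.406/-0.276 → slack +0.406/-0.276; half-tol=0.341, Σhalf²=0.116281
  -B: nom -32.300 → Σnom=-65.300; wc +0.149/-0.149 → slack +0.555/-0.425; half-tol=0.149, Σhalf²=0.138482
  -C: nom -12.200 → Σnom=-77.500; wc +0.360/-0.360 → slack +0.915/-0.785; half-tol=0.360, Σhalf²=0.268082
  +D: nom +14.400 → Σnom=-63.100; wc +0.190/-0.270 → slack +1.105/-1.055; half-tol=0.230, Σhalf²=0.320982
  +E: nom +42.350 → Σnom=-20.750; wc +0.440/-0.440 → slack +1.545/-1.495; half-tol=0.440, Σhalf²=0.514582
  -F: nom -30.410 → Σnom=-51.160; wc +0.026/-0.026 → slack +1.571/-1.521; half-tol=0.026, Σhalf²=0.515258
Nominal = -51.160. Worst-case = [-51.160 - 1.521, -51.160 + 1.571] = [-52.681, -49.589]. RSS = √0.515258 = 0.718.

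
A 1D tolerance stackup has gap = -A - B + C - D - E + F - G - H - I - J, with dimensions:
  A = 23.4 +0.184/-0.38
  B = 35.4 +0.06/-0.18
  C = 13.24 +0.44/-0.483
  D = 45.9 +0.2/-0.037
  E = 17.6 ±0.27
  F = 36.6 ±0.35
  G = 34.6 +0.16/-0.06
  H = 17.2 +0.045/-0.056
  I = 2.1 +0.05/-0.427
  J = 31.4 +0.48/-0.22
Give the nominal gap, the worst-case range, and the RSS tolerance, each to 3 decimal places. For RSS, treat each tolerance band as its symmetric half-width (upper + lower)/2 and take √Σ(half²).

nominal=-157.760 wc=[-160.042,-155.340] rss=0.843

Stack each dimension's contribution:
  -A: nom -23.400 → Σnom=-23.400; wc +0.380/-0.184 → slack +0.380/-0.184; half-tol=0.282, Σhalf²=0.079524
  -B: nom -35.400 → Σnom=-58.800; wc +0.180/-0.060 → slack +0.560/-0.244; half-tol=0.120, Σhalf²=0.093924
  +C: nom +13.240 → Σnom=-45.560; wc +0.440/-0.483 → slack +1.000/-0.727; half-tol=0.462, Σhalf²=0.306906
  -D: nom -45.900 → Σnom=-91.460; wc +0.037/-0.200 → slack +1.037/-0.927; half-tol=0.119, Σhalf²=0.320949
  -E: nom -17.600 → Σnom=-109.060; wc +0.270/-0.270 → slack +1.307/-1.197; half-tol=0.270, Σhalf²=0.393849
  +F: nom +36.600 → Σnom=-72.460; wc +0.350/-0.350 → slack +1.657/-1.547; half-tol=0.350, Σhalf²=0.516348
  -G: nom -34.600 → Σnom=-107.060; wc +0.060/-0.160 → slack +1.717/-1.707; half-tol=0.110, Σhalf²=0.528448
  -H: nom -17.200 → Σnom=-124.260; wc +0.056/-0.045 → slack +1.773/-1.752; half-tol=0.051, Σhalf²=0.530999
  -I: nom -2.100 → Σnom=-126.360; wc +0.427/-0.050 → slack +2.200/-1.802; half-tol=0.238, Σhalf²=0.587881
  -J: nom -31.400 → Σnom=-157.760; wc +0.220/-0.480 → slack +2.420/-2.282; half-tol=0.350, Σhalf²=0.710381
Nominal = -157.760. Worst-case = [-157.760 - 2.282, -157.760 + 2.420] = [-160.042, -155.340]. RSS = √0.710381 = 0.843.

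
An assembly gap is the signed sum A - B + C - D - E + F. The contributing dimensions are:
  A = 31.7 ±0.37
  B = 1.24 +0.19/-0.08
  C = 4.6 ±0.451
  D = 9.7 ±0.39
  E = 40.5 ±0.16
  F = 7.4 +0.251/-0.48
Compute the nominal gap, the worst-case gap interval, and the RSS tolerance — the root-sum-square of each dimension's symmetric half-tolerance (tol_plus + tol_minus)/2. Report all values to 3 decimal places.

Stack each dimension's contribution:
  +A: nom +31.700 → Σnom=31.700; wc +0.370/-0.370 → slack +0.370/-0.370; half-tol=0.370, Σhalf²=0.136900
  -B: nom -1.240 → Σnom=30.460; wc +0.080/-0.190 → slack +0.450/-0.560; half-tol=0.135, Σhalf²=0.155125
  +C: nom +4.600 → Σnom=35.060; wc +0.451/-0.451 → slack +0.901/-1.011; half-tol=0.451, Σhalf²=0.358526
  -D: nom -9.700 → Σnom=25.360; wc +0.390/-0.390 → slack +1.291/-1.401; half-tol=0.390, Σhalf²=0.510626
  -E: nom -40.500 → Σnom=-15.140; wc +0.160/-0.160 → slack +1.451/-1.561; half-tol=0.160, Σhalf²=0.536226
  +F: nom +7.400 → Σnom=-7.740; wc +0.251/-0.480 → slack +1.702/-2.041; half-tol=0.365, Σhalf²=0.669816
Nominal = -7.740. Worst-case = [-7.740 - 2.041, -7.740 + 1.702] = [-9.781, -6.038]. RSS = √0.669816 = 0.818.

nominal=-7.740 wc=[-9.781,-6.038] rss=0.818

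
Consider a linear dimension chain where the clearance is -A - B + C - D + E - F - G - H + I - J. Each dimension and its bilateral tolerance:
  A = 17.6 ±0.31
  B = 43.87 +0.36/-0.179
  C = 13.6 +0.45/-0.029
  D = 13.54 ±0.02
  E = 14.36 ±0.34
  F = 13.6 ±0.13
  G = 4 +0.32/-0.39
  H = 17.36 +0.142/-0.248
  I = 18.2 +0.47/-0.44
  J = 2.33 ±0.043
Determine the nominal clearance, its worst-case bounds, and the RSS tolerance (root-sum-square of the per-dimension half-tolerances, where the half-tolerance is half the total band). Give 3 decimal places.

nominal=-66.140 wc=[-68.274,-63.560] rss=0.856

Stack each dimension's contribution:
  -A: nom -17.600 → Σnom=-17.600; wc +0.310/-0.310 → slack +0.310/-0.310; half-tol=0.310, Σhalf²=0.096100
  -B: nom -43.870 → Σnom=-61.470; wc +0.179/-0.360 → slack +0.489/-0.670; half-tol=0.269, Σhalf²=0.168730
  +C: nom +13.600 → Σnom=-47.870; wc +0.450/-0.029 → slack +0.939/-0.699; half-tol=0.240, Σhalf²=0.226090
  -D: nom -13.540 → Σnom=-61.410; wc +0.020/-0.020 → slack +0.959/-0.719; half-tol=0.020, Σhalf²=0.226490
  +E: nom +14.360 → Σnom=-47.050; wc +0.340/-0.340 → slack +1.299/-1.059; half-tol=0.340, Σhalf²=0.342091
  -F: nom -13.600 → Σnom=-60.650; wc +0.130/-0.130 → slack +1.429/-1.189; half-tol=0.130, Σhalf²=0.358991
  -G: nom -4.000 → Σnom=-64.650; wc +0.390/-0.320 → slack +1.819/-1.509; half-tol=0.355, Σhalf²=0.485016
  -H: nom -17.360 → Σnom=-82.010; wc +0.248/-0.142 → slack +2.067/-1.651; half-tol=0.195, Σhalf²=0.523041
  +I: nom +18.200 → Σnom=-63.810; wc +0.470/-0.440 → slack +2.537/-2.091; half-tol=0.455, Σhalf²=0.730066
  -J: nom -2.330 → Σnom=-66.140; wc +0.043/-0.043 → slack +2.580/-2.134; half-tol=0.043, Σhalf²=0.731915
Nominal = -66.140. Worst-case = [-66.140 - 2.134, -66.140 + 2.580] = [-68.274, -63.560]. RSS = √0.731915 = 0.856.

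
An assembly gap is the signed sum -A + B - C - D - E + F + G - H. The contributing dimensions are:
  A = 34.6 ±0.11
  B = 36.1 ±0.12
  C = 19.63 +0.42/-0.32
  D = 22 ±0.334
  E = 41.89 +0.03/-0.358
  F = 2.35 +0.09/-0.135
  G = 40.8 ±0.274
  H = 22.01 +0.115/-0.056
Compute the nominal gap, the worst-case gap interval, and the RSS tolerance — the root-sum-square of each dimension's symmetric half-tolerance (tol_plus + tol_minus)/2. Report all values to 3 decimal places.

nominal=-60.880 wc=[-62.418,-59.218] rss=0.638

Stack each dimension's contribution:
  -A: nom -34.600 → Σnom=-34.600; wc +0.110/-0.110 → slack +0.110/-0.110; half-tol=0.110, Σhalf²=0.012100
  +B: nom +36.100 → Σnom=1.500; wc +0.120/-0.120 → slack +0.230/-0.230; half-tol=0.120, Σhalf²=0.026500
  -C: nom -19.630 → Σnom=-18.130; wc +0.320/-0.420 → slack +0.550/-0.650; half-tol=0.370, Σhalf²=0.163400
  -D: nom -22.000 → Σnom=-40.130; wc +0.334/-0.334 → slack +0.884/-0.984; half-tol=0.334, Σhalf²=0.274956
  -E: nom -41.890 → Σnom=-82.020; wc +0.358/-0.030 → slack +1.242/-1.014; half-tol=0.194, Σhalf²=0.312592
  +F: nom +2.350 → Σnom=-79.670; wc +0.090/-0.135 → slack +1.332/-1.149; half-tol=0.113, Σhalf²=0.325248
  +G: nom +40.800 → Σnom=-38.870; wc +0.274/-0.274 → slack +1.606/-1.423; half-tol=0.274, Σhalf²=0.400324
  -H: nom -22.010 → Σnom=-60.880; wc +0.056/-0.115 → slack +1.662/-1.538; half-tol=0.086, Σhalf²=0.407635
Nominal = -60.880. Worst-case = [-60.880 - 1.538, -60.880 + 1.662] = [-62.418, -59.218]. RSS = √0.407635 = 0.638.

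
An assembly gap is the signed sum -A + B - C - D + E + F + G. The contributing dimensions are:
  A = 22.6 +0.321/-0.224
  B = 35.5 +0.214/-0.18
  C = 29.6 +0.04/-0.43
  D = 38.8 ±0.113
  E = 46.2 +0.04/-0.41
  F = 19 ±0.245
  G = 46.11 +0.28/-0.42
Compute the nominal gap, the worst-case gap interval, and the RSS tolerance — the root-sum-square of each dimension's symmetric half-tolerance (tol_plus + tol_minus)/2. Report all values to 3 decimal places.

Stack each dimension's contribution:
  -A: nom -22.600 → Σnom=-22.600; wc +0.224/-0.321 → slack +0.224/-0.321; half-tol=0.273, Σhalf²=0.074256
  +B: nom +35.500 → Σnom=12.900; wc +0.214/-0.180 → slack +0.438/-0.501; half-tol=0.197, Σhalf²=0.113065
  -C: nom -29.600 → Σnom=-16.700; wc +0.430/-0.040 → slack +0.868/-0.541; half-tol=0.235, Σhalf²=0.168290
  -D: nom -38.800 → Σnom=-55.500; wc +0.113/-0.113 → slack +0.981/-0.654; half-tol=0.113, Σhalf²=0.181059
  +E: nom +46.200 → Σnom=-9.300; wc +0.040/-0.410 → slack +1.021/-1.064; half-tol=0.225, Σhalf²=0.231684
  +F: nom +19.000 → Σnom=9.700; wc +0.245/-0.245 → slack +1.266/-1.309; half-tol=0.245, Σhalf²=0.291709
  +G: nom +46.110 → Σnom=55.810; wc +0.280/-0.420 → slack +1.546/-1.729; half-tol=0.350, Σhalf²=0.414209
Nominal = 55.810. Worst-case = [55.810 - 1.729, 55.810 + 1.546] = [54.081, 57.356]. RSS = √0.414209 = 0.644.

nominal=55.810 wc=[54.081,57.356] rss=0.644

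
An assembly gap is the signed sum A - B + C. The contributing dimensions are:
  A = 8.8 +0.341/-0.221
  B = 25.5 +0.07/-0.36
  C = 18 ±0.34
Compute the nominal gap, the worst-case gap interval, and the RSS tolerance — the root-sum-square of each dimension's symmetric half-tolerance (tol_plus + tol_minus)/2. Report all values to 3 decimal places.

nominal=1.300 wc=[0.669,2.341] rss=0.491

Stack each dimension's contribution:
  +A: nom +8.800 → Σnom=8.800; wc +0.341/-0.221 → slack +0.341/-0.221; half-tol=0.281, Σhalf²=0.078961
  -B: nom -25.500 → Σnom=-16.700; wc +0.360/-0.070 → slack +0.701/-0.291; half-tol=0.215, Σhalf²=0.125186
  +C: nom +18.000 → Σnom=1.300; wc +0.340/-0.340 → slack +1.041/-0.631; half-tol=0.340, Σhalf²=0.240786
Nominal = 1.300. Worst-case = [1.300 - 0.631, 1.300 + 1.041] = [0.669, 2.341]. RSS = √0.240786 = 0.491.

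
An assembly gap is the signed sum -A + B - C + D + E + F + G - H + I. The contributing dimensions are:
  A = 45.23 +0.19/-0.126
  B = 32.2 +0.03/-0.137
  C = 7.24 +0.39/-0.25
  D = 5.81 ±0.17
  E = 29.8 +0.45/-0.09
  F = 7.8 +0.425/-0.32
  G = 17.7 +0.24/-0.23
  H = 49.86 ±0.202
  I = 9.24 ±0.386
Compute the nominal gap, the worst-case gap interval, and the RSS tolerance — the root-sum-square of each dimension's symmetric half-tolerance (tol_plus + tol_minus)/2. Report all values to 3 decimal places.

Stack each dimension's contribution:
  -A: nom -45.230 → Σnom=-45.230; wc +0.126/-0.190 → slack +0.126/-0.190; half-tol=0.158, Σhalf²=0.024964
  +B: nom +32.200 → Σnom=-13.030; wc +0.030/-0.137 → slack +0.156/-0.327; half-tol=0.084, Σhalf²=0.031936
  -C: nom -7.240 → Σnom=-20.270; wc +0.250/-0.390 → slack +0.406/-0.717; half-tol=0.320, Σhalf²=0.134336
  +D: nom +5.810 → Σnom=-14.460; wc +0.170/-0.170 → slack +0.576/-0.887; half-tol=0.170, Σhalf²=0.163236
  +E: nom +29.800 → Σnom=15.340; wc +0.450/-0.090 → slack +1.026/-0.977; half-tol=0.270, Σhalf²=0.236136
  +F: nom +7.800 → Σnom=23.140; wc +0.425/-0.320 → slack +1.451/-1.297; half-tol=0.372, Σhalf²=0.374892
  +G: nom +17.700 → Σnom=40.840; wc +0.240/-0.230 → slack +1.691/-1.527; half-tol=0.235, Σhalf²=0.430117
  -H: nom -49.860 → Σnom=-9.020; wc +0.202/-0.202 → slack +1.893/-1.729; half-tol=0.202, Σhalf²=0.470921
  +I: nom +9.240 → Σnom=0.220; wc +0.386/-0.386 → slack +2.279/-2.115; half-tol=0.386, Σhalf²=0.619917
Nominal = 0.220. Worst-case = [0.220 - 2.115, 0.220 + 2.279] = [-1.895, 2.499]. RSS = √0.619917 = 0.787.

nominal=0.220 wc=[-1.895,2.499] rss=0.787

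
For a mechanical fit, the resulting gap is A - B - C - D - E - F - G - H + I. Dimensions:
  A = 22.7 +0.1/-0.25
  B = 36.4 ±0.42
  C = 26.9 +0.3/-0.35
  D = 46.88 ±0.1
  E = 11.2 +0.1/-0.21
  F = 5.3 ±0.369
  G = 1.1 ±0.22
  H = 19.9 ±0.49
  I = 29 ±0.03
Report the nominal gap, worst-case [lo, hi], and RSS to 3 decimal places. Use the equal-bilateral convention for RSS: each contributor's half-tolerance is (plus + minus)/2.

Stack each dimension's contribution:
  +A: nom +22.700 → Σnom=22.700; wc +0.100/-0.250 → slack +0.100/-0.250; half-tol=0.175, Σhalf²=0.030625
  -B: nom -36.400 → Σnom=-13.700; wc +0.420/-0.420 → slack +0.520/-0.670; half-tol=0.420, Σhalf²=0.207025
  -C: nom -26.900 → Σnom=-40.600; wc +0.350/-0.300 → slack +0.870/-0.970; half-tol=0.325, Σhalf²=0.312650
  -D: nom -46.880 → Σnom=-87.480; wc +0.100/-0.100 → slack +0.970/-1.070; half-tol=0.100, Σhalf²=0.322650
  -E: nom -11.200 → Σnom=-98.680; wc +0.210/-0.100 → slack +1.180/-1.170; half-tol=0.155, Σhalf²=0.346675
  -F: nom -5.300 → Σnom=-103.980; wc +0.369/-0.369 → slack +1.549/-1.539; half-tol=0.369, Σhalf²=0.482836
  -G: nom -1.100 → Σnom=-105.080; wc +0.220/-0.220 → slack +1.769/-1.759; half-tol=0.220, Σhalf²=0.531236
  -H: nom -19.900 → Σnom=-124.980; wc +0.490/-0.490 → slack +2.259/-2.249; half-tol=0.490, Σhalf²=0.771336
  +I: nom +29.000 → Σnom=-95.980; wc +0.030/-0.030 → slack +2.289/-2.279; half-tol=0.030, Σhalf²=0.772236
Nominal = -95.980. Worst-case = [-95.980 - 2.279, -95.980 + 2.289] = [-98.259, -93.691]. RSS = √0.772236 = 0.879.

nominal=-95.980 wc=[-98.259,-93.691] rss=0.879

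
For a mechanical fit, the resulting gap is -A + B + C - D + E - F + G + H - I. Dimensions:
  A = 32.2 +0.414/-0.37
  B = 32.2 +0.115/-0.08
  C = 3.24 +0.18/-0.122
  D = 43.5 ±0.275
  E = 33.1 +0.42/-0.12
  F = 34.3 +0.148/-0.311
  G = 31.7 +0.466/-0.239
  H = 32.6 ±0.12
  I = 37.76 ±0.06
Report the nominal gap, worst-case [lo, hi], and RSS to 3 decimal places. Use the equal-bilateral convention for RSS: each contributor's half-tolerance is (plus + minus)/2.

Stack each dimension's contribution:
  -A: nom -32.200 → Σnom=-32.200; wc +0.370/-0.414 → slack +0.370/-0.414; half-tol=0.392, Σhalf²=0.153664
  +B: nom +32.200 → Σnom=0.000; wc +0.115/-0.080 → slack +0.485/-0.494; half-tol=0.098, Σhalf²=0.163170
  +C: nom +3.240 → Σnom=3.240; wc +0.180/-0.122 → slack +0.665/-0.616; half-tol=0.151, Σhalf²=0.185971
  -D: nom -43.500 → Σnom=-40.260; wc +0.275/-0.275 → slack +0.940/-0.891; half-tol=0.275, Σhalf²=0.261596
  +E: nom +33.100 → Σnom=-7.160; wc +0.420/-0.120 → slack +1.360/-1.011; half-tol=0.270, Σhalf²=0.334496
  -F: nom -34.300 → Σnom=-41.460; wc +0.311/-0.148 → slack +1.671/-1.159; half-tol=0.229, Σhalf²=0.387167
  +G: nom +31.700 → Σnom=-9.760; wc +0.466/-0.239 → slack +2.137/-1.398; half-tol=0.353, Σhalf²=0.511423
  +H: nom +32.600 → Σnom=22.840; wc +0.120/-0.120 → slack +2.257/-1.518; half-tol=0.120, Σhalf²=0.525823
  -I: nom -37.760 → Σnom=-14.920; wc +0.060/-0.060 → slack +2.317/-1.578; half-tol=0.060, Σhalf²=0.529423
Nominal = -14.920. Worst-case = [-14.920 - 1.578, -14.920 + 2.317] = [-16.498, -12.603]. RSS = √0.529423 = 0.728.

nominal=-14.920 wc=[-16.498,-12.603] rss=0.728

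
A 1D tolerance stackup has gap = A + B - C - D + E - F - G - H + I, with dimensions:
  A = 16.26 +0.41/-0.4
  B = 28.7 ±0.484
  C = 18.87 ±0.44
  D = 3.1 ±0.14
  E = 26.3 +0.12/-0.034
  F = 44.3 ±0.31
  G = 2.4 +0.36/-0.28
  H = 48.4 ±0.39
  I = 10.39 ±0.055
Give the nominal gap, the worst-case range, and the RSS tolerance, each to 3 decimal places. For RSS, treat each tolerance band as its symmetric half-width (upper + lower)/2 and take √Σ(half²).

nominal=-35.420 wc=[-38.033,-32.791] rss=0.985

Stack each dimension's contribution:
  +A: nom +16.260 → Σnom=16.260; wc +0.410/-0.400 → slack +0.410/-0.400; half-tol=0.405, Σhalf²=0.164025
  +B: nom +28.700 → Σnom=44.960; wc +0.484/-0.484 → slack +0.894/-0.884; half-tol=0.484, Σhalf²=0.398281
  -C: nom -18.870 → Σnom=26.090; wc +0.440/-0.440 → slack +1.334/-1.324; half-tol=0.440, Σhalf²=0.591881
  -D: nom -3.100 → Σnom=22.990; wc +0.140/-0.140 → slack +1.474/-1.464; half-tol=0.140, Σhalf²=0.611481
  +E: nom +26.300 → Σnom=49.290; wc +0.120/-0.034 → slack +1.594/-1.498; half-tol=0.077, Σhalf²=0.617410
  -F: nom -44.300 → Σnom=4.990; wc +0.310/-0.310 → slack +1.904/-1.808; half-tol=0.310, Σhalf²=0.713510
  -G: nom -2.400 → Σnom=2.590; wc +0.280/-0.360 → slack +2.184/-2.168; half-tol=0.320, Σhalf²=0.815910
  -H: nom -48.400 → Σnom=-45.810; wc +0.390/-0.390 → slack +2.574/-2.558; half-tol=0.390, Σhalf²=0.968010
  +I: nom +10.390 → Σnom=-35.420; wc +0.055/-0.055 → slack +2.629/-2.613; half-tol=0.055, Σhalf²=0.971035
Nominal = -35.420. Worst-case = [-35.420 - 2.613, -35.420 + 2.629] = [-38.033, -32.791]. RSS = √0.971035 = 0.985.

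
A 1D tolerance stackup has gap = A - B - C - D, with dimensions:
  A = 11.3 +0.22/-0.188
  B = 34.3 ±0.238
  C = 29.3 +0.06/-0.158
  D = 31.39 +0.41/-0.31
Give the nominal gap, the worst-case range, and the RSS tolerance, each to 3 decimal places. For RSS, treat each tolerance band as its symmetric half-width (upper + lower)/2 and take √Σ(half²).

nominal=-83.690 wc=[-84.586,-82.764] rss=0.490

Stack each dimension's contribution:
  +A: nom +11.300 → Σnom=11.300; wc +0.220/-0.188 → slack +0.220/-0.188; half-tol=0.204, Σhalf²=0.041616
  -B: nom -34.300 → Σnom=-23.000; wc +0.238/-0.238 → slack +0.458/-0.426; half-tol=0.238, Σhalf²=0.098260
  -C: nom -29.300 → Σnom=-52.300; wc +0.158/-0.060 → slack +0.616/-0.486; half-tol=0.109, Σhalf²=0.110141
  -D: nom -31.390 → Σnom=-83.690; wc +0.310/-0.410 → slack +0.926/-0.896; half-tol=0.360, Σhalf²=0.239741
Nominal = -83.690. Worst-case = [-83.690 - 0.896, -83.690 + 0.926] = [-84.586, -82.764]. RSS = √0.239741 = 0.490.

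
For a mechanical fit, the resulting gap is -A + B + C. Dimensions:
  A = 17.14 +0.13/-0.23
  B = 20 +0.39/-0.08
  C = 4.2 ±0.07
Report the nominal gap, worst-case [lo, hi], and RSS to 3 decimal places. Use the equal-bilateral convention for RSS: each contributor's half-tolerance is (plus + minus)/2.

nominal=7.060 wc=[6.780,7.750] rss=0.304

Stack each dimension's contribution:
  -A: nom -17.140 → Σnom=-17.140; wc +0.230/-0.130 → slack +0.230/-0.130; half-tol=0.180, Σhalf²=0.032400
  +B: nom +20.000 → Σnom=2.860; wc +0.390/-0.080 → slack +0.620/-0.210; half-tol=0.235, Σhalf²=0.087625
  +C: nom +4.200 → Σnom=7.060; wc +0.070/-0.070 → slack +0.690/-0.280; half-tol=0.070, Σhalf²=0.092525
Nominal = 7.060. Worst-case = [7.060 - 0.280, 7.060 + 0.690] = [6.780, 7.750]. RSS = √0.092525 = 0.304.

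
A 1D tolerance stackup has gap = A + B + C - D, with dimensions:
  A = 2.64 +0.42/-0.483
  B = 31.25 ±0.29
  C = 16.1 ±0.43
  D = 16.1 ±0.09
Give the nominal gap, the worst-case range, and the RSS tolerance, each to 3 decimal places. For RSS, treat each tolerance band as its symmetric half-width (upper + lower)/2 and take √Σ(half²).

Stack each dimension's contribution:
  +A: nom +2.640 → Σnom=2.640; wc +0.420/-0.483 → slack +0.420/-0.483; half-tol=0.452, Σhalf²=0.203852
  +B: nom +31.250 → Σnom=33.890; wc +0.290/-0.290 → slack +0.710/-0.773; half-tol=0.290, Σhalf²=0.287952
  +C: nom +16.100 → Σnom=49.990; wc +0.430/-0.430 → slack +1.140/-1.203; half-tol=0.430, Σhalf²=0.472852
  -D: nom -16.100 → Σnom=33.890; wc +0.090/-0.090 → slack +1.230/-1.293; half-tol=0.090, Σhalf²=0.480952
Nominal = 33.890. Worst-case = [33.890 - 1.293, 33.890 + 1.230] = [32.597, 35.120]. RSS = √0.480952 = 0.694.

nominal=33.890 wc=[32.597,35.120] rss=0.694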